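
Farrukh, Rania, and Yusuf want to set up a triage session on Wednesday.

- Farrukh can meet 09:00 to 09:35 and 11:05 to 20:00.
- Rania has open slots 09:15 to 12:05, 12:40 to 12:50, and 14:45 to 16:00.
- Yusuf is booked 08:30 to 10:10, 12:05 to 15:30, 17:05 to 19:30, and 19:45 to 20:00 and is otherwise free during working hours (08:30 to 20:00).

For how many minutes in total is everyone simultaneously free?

Yusuf free within 08:30–20:00: 10:10–12:05, 15:30–17:05, 19:30–19:45.
Farrukh ∩ Rania: 09:15–09:35, 11:05–12:05, 12:40–12:50, 14:45–16:00.
Farrukh ∩ Rania ∩ Yusuf: 11:05–12:05, 15:30–16:00.
Total common minutes: 60 + 30 = 90.

90 minutes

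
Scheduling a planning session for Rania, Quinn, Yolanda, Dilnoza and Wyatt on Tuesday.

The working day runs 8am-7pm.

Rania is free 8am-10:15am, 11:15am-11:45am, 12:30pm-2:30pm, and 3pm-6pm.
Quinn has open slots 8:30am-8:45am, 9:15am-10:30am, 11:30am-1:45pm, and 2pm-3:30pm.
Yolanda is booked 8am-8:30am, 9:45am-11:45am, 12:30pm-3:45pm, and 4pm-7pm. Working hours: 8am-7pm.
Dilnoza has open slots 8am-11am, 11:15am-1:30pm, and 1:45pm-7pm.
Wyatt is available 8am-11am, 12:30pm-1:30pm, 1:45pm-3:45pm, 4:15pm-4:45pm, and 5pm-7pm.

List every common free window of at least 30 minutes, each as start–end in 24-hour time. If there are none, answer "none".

09:15–09:45

Yolanda free within 08:00–19:00: 08:30–09:45, 11:45–12:30, 15:45–16:00.
Rania ∩ Quinn: 08:30–08:45, 09:15–10:15, 11:30–11:45, 12:30–13:45, 14:00–14:30, 15:00–15:30.
Rania ∩ Quinn ∩ Yolanda: 08:30–08:45, 09:15–09:45.
Rania ∩ Quinn ∩ Yolanda ∩ Dilnoza: 08:30–08:45, 09:15–09:45.
Rania ∩ Quinn ∩ Yolanda ∩ Dilnoza ∩ Wyatt: 08:30–08:45, 09:15–09:45.
Windows ≥ 30 min: 09:15–09:45.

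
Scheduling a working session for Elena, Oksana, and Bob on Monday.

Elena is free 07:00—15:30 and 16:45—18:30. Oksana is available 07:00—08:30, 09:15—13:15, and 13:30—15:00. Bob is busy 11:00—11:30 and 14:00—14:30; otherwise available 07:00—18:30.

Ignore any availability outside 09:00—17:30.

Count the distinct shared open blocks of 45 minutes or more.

2

Bob free within 07:00–18:30: 07:00–11:00, 11:30–14:00, 14:30–18:30.
Elena ∩ Oksana: 07:00–08:30, 09:15–13:15, 13:30–15:00.
Elena ∩ Oksana ∩ Bob: 07:00–08:30, 09:15–11:00, 11:30–13:15, 13:30–14:00, 14:30–15:00.
Restricted to 09:00–17:30: 09:15–11:00, 11:30–13:15, 13:30–14:00, 14:30–15:00.
Windows ≥ 45 min: 09:15–11:00, 11:30–13:15.
That's 2 windows.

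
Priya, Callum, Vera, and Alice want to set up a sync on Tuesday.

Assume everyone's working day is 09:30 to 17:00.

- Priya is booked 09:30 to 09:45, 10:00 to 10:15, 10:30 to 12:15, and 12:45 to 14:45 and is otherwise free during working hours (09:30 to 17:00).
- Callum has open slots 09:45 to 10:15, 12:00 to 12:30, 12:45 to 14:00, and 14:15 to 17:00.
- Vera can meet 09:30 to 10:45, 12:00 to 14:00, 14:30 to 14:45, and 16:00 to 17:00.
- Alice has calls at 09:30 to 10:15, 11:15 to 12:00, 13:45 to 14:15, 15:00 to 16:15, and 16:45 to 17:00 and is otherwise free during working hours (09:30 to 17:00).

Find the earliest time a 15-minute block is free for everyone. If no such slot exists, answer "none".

12:15

Priya free within 09:30–17:00: 09:45–10:00, 10:15–10:30, 12:15–12:45, 14:45–17:00.
Alice free within 09:30–17:00: 10:15–11:15, 12:00–13:45, 14:15–15:00, 16:15–16:45.
Priya ∩ Callum: 09:45–10:00, 12:15–12:30, 14:45–17:00.
Priya ∩ Callum ∩ Vera: 09:45–10:00, 12:15–12:30, 16:00–17:00.
Priya ∩ Callum ∩ Vera ∩ Alice: 12:15–12:30, 16:15–16:45.
Windows ≥ 15 min: 12:15–12:30, 16:15–16:45.
Earliest such window starts at 12:15.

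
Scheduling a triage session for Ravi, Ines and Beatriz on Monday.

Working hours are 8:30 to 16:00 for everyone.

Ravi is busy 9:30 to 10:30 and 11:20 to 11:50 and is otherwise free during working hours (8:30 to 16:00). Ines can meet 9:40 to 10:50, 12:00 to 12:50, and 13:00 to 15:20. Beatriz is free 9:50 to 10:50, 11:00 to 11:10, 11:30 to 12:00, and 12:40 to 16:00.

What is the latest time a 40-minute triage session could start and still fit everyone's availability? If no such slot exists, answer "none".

Ravi free within 08:30–16:00: 08:30–09:30, 10:30–11:20, 11:50–16:00.
Ravi ∩ Ines: 10:30–10:50, 12:00–12:50, 13:00–15:20.
Ravi ∩ Ines ∩ Beatriz: 10:30–10:50, 12:40–12:50, 13:00–15:20.
Windows ≥ 40 min: 13:00–15:20.
Latest start in the last window 13:00–15:20 is 15:20 − 40 min = 14:40.

14:40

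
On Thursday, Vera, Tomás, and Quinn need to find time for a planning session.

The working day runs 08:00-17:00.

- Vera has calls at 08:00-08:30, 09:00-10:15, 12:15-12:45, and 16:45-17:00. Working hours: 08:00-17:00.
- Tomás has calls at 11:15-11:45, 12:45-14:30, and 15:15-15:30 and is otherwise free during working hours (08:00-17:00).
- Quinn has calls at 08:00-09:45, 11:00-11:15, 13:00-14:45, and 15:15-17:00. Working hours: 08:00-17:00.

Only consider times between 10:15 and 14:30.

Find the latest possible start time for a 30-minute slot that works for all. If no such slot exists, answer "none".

11:45

Vera free within 08:00–17:00: 08:30–09:00, 10:15–12:15, 12:45–16:45.
Tomás free within 08:00–17:00: 08:00–11:15, 11:45–12:45, 14:30–15:15, 15:30–17:00.
Quinn free within 08:00–17:00: 09:45–11:00, 11:15–13:00, 14:45–15:15.
Vera ∩ Tomás: 08:30–09:00, 10:15–11:15, 11:45–12:15, 14:30–15:15, 15:30–16:45.
Vera ∩ Tomás ∩ Quinn: 10:15–11:00, 11:45–12:15, 14:45–15:15.
Restricted to 10:15–14:30: 10:15–11:00, 11:45–12:15.
Windows ≥ 30 min: 10:15–11:00, 11:45–12:15.
Latest start in the last window 11:45–12:15 is 12:15 − 30 min = 11:45.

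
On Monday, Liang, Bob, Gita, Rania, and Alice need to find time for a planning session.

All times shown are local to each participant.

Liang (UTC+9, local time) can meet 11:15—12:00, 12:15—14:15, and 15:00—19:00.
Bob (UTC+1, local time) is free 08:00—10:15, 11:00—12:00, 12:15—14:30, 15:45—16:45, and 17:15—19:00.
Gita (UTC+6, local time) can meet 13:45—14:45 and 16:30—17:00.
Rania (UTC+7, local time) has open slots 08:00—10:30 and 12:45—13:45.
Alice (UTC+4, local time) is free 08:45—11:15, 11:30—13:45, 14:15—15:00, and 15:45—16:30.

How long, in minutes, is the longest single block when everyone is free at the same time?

Liang → UTC: 02:15–03:00, 03:15–05:15, 06:00–10:00.
Bob → UTC: 07:00–09:15, 10:00–11:00, 11:15–13:30, 14:45–15:45, 16:15–18:00.
Gita → UTC: 07:45–08:45, 10:30–11:00.
Rania → UTC: 01:00–03:30, 05:45–06:45.
Alice → UTC: 04:45–07:15, 07:30–09:45, 10:15–11:00, 11:45–12:30.
Liang ∩ Bob: 07:00–09:15.
Liang ∩ Bob ∩ Gita: 07:45–08:45.
Liang ∩ Bob ∩ Gita ∩ Rania: (none).
Liang ∩ Bob ∩ Gita ∩ Rania ∩ Alice: (none).
No common window.

0 minutes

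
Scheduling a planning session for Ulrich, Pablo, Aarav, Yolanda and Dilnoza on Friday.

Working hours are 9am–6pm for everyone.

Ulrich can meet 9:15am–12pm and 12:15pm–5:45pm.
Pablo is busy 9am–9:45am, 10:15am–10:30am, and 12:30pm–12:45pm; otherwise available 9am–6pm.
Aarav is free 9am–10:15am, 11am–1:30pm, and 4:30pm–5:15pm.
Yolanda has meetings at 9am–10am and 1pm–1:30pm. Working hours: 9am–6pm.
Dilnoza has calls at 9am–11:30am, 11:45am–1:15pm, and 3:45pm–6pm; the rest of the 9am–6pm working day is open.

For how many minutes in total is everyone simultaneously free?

15 minutes

Pablo free within 09:00–18:00: 09:45–10:15, 10:30–12:30, 12:45–18:00.
Yolanda free within 09:00–18:00: 10:00–13:00, 13:30–18:00.
Dilnoza free within 09:00–18:00: 11:30–11:45, 13:15–15:45.
Ulrich ∩ Pablo: 09:45–10:15, 10:30–12:00, 12:15–12:30, 12:45–17:45.
Ulrich ∩ Pablo ∩ Aarav: 09:45–10:15, 11:00–12:00, 12:15–12:30, 12:45–13:30, 16:30–17:15.
Ulrich ∩ Pablo ∩ Aarav ∩ Yolanda: 10:00–10:15, 11:00–12:00, 12:15–12:30, 12:45–13:00, 16:30–17:15.
Ulrich ∩ Pablo ∩ Aarav ∩ Yolanda ∩ Dilnoza: 11:30–11:45.
Total common minutes: 15.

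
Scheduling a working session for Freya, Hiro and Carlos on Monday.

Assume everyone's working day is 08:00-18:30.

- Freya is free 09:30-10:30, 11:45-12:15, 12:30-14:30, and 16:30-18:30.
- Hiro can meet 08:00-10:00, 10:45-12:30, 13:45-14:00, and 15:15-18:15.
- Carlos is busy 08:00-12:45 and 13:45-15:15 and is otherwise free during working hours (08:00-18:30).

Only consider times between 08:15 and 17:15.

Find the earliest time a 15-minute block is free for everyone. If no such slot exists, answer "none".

16:30

Carlos free within 08:00–18:30: 12:45–13:45, 15:15–18:30.
Freya ∩ Hiro: 09:30–10:00, 11:45–12:15, 13:45–14:00, 16:30–18:15.
Freya ∩ Hiro ∩ Carlos: 16:30–18:15.
Restricted to 08:15–17:15: 16:30–17:15.
Windows ≥ 15 min: 16:30–17:15.
Earliest such window starts at 16:30.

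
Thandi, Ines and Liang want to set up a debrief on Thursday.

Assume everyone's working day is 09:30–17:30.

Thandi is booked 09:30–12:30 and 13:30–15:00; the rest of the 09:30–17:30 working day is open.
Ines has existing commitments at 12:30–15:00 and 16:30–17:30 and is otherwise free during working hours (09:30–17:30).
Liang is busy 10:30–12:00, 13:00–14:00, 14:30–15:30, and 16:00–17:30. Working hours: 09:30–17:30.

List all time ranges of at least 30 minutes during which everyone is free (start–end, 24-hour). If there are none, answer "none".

15:30–16:00

Thandi free within 09:30–17:30: 12:30–13:30, 15:00–17:30.
Ines free within 09:30–17:30: 09:30–12:30, 15:00–16:30.
Liang free within 09:30–17:30: 09:30–10:30, 12:00–13:00, 14:00–14:30, 15:30–16:00.
Thandi ∩ Ines: 15:00–16:30.
Thandi ∩ Ines ∩ Liang: 15:30–16:00.
Windows ≥ 30 min: 15:30–16:00.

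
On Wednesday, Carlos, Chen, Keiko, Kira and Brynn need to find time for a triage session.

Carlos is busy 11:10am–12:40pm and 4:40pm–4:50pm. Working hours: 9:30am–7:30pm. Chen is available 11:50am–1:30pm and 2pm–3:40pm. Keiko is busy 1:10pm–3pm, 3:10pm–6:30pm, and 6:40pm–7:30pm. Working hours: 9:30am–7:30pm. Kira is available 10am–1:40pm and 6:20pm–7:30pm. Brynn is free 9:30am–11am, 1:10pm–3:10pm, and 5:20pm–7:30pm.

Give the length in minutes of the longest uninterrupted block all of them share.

0 minutes

Carlos free within 09:30–19:30: 09:30–11:10, 12:40–16:40, 16:50–19:30.
Keiko free within 09:30–19:30: 09:30–13:10, 15:00–15:10, 18:30–18:40.
Carlos ∩ Chen: 12:40–13:30, 14:00–15:40.
Carlos ∩ Chen ∩ Keiko: 12:40–13:10, 15:00–15:10.
Carlos ∩ Chen ∩ Keiko ∩ Kira: 12:40–13:10.
Carlos ∩ Chen ∩ Keiko ∩ Kira ∩ Brynn: (none).
No common window.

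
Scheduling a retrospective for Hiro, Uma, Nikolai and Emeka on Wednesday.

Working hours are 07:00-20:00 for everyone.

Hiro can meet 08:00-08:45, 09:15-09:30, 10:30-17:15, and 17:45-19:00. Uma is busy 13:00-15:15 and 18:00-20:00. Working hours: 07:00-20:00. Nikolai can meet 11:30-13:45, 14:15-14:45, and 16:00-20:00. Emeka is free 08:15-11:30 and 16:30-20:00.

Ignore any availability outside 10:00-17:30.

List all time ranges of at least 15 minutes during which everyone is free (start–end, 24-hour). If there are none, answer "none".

Uma free within 07:00–20:00: 07:00–13:00, 15:15–18:00.
Hiro ∩ Uma: 08:00–08:45, 09:15–09:30, 10:30–13:00, 15:15–17:15, 17:45–18:00.
Hiro ∩ Uma ∩ Nikolai: 11:30–13:00, 16:00–17:15, 17:45–18:00.
Hiro ∩ Uma ∩ Nikolai ∩ Emeka: 16:30–17:15, 17:45–18:00.
Restricted to 10:00–17:30: 16:30–17:15.
Windows ≥ 15 min: 16:30–17:15.

16:30–17:15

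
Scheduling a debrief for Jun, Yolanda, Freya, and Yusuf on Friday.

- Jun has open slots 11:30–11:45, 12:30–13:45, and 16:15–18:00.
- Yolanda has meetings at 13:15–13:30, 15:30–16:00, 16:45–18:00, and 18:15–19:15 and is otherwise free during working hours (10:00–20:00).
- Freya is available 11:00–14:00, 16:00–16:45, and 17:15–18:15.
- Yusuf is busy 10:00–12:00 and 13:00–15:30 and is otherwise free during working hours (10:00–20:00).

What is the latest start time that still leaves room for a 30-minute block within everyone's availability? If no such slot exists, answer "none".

Yolanda free within 10:00–20:00: 10:00–13:15, 13:30–15:30, 16:00–16:45, 18:00–18:15, 19:15–20:00.
Yusuf free within 10:00–20:00: 12:00–13:00, 15:30–20:00.
Jun ∩ Yolanda: 11:30–11:45, 12:30–13:15, 13:30–13:45, 16:15–16:45.
Jun ∩ Yolanda ∩ Freya: 11:30–11:45, 12:30–13:15, 13:30–13:45, 16:15–16:45.
Jun ∩ Yolanda ∩ Freya ∩ Yusuf: 12:30–13:00, 16:15–16:45.
Windows ≥ 30 min: 12:30–13:00, 16:15–16:45.
Latest start in the last window 16:15–16:45 is 16:45 − 30 min = 16:15.

16:15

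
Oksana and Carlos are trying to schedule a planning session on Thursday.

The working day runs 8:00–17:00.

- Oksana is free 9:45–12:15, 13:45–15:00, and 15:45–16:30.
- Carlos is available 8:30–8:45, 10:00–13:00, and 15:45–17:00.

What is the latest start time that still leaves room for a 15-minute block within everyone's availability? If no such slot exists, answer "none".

Oksana ∩ Carlos: 10:00–12:15, 15:45–16:30.
Windows ≥ 15 min: 10:00–12:15, 15:45–16:30.
Latest start in the last window 15:45–16:30 is 16:30 − 15 min = 16:15.

16:15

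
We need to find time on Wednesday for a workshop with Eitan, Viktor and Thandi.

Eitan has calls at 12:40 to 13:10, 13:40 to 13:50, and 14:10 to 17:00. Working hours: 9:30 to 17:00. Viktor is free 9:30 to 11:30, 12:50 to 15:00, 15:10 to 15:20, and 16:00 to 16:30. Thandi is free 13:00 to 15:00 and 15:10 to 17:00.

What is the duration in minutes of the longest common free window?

Eitan free within 09:30–17:00: 09:30–12:40, 13:10–13:40, 13:50–14:10.
Eitan ∩ Viktor: 09:30–11:30, 13:10–13:40, 13:50–14:10.
Eitan ∩ Viktor ∩ Thandi: 13:10–13:40, 13:50–14:10.
Common window lengths: 30, 20 min; longest is 30.

30 minutes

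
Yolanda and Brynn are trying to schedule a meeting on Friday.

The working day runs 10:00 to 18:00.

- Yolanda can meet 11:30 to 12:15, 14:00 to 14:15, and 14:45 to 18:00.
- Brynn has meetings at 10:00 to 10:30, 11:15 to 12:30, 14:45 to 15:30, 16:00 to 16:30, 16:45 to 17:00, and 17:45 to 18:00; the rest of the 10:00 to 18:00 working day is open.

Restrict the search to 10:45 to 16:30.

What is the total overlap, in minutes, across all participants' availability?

45 minutes

Brynn free within 10:00–18:00: 10:30–11:15, 12:30–14:45, 15:30–16:00, 16:30–16:45, 17:00–17:45.
Yolanda ∩ Brynn: 14:00–14:15, 15:30–16:00, 16:30–16:45, 17:00–17:45.
Restricted to 10:45–16:30: 14:00–14:15, 15:30–16:00.
Total common minutes: 15 + 30 = 45.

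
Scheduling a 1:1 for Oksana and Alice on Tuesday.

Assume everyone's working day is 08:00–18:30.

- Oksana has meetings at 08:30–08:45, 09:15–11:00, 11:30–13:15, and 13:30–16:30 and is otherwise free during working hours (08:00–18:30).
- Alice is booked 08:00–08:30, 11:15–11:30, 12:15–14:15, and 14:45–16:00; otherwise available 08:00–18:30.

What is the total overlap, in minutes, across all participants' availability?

165 minutes

Oksana free within 08:00–18:30: 08:00–08:30, 08:45–09:15, 11:00–11:30, 13:15–13:30, 16:30–18:30.
Alice free within 08:00–18:30: 08:30–11:15, 11:30–12:15, 14:15–14:45, 16:00–18:30.
Oksana ∩ Alice: 08:45–09:15, 11:00–11:15, 16:30–18:30.
Total common minutes: 30 + 15 + 120 = 165.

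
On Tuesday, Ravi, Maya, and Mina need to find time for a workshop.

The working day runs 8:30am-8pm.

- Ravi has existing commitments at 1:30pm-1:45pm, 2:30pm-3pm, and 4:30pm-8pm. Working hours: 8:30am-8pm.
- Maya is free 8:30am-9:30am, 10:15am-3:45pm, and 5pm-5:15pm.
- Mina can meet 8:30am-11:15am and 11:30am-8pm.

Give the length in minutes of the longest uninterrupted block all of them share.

120 minutes

Ravi free within 08:30–20:00: 08:30–13:30, 13:45–14:30, 15:00–16:30.
Ravi ∩ Maya: 08:30–09:30, 10:15–13:30, 13:45–14:30, 15:00–15:45.
Ravi ∩ Maya ∩ Mina: 08:30–09:30, 10:15–11:15, 11:30–13:30, 13:45–14:30, 15:00–15:45.
Common window lengths: 60, 60, 120, 45, 45 min; longest is 120.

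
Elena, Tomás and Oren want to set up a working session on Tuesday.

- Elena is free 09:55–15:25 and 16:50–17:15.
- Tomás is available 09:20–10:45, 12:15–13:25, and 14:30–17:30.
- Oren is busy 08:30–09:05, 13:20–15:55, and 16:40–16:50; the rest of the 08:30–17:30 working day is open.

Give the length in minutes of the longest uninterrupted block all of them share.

65 minutes

Oren free within 08:30–17:30: 09:05–13:20, 15:55–16:40, 16:50–17:30.
Elena ∩ Tomás: 09:55–10:45, 12:15–13:25, 14:30–15:25, 16:50–17:15.
Elena ∩ Tomás ∩ Oren: 09:55–10:45, 12:15–13:20, 16:50–17:15.
Common window lengths: 50, 65, 25 min; longest is 65.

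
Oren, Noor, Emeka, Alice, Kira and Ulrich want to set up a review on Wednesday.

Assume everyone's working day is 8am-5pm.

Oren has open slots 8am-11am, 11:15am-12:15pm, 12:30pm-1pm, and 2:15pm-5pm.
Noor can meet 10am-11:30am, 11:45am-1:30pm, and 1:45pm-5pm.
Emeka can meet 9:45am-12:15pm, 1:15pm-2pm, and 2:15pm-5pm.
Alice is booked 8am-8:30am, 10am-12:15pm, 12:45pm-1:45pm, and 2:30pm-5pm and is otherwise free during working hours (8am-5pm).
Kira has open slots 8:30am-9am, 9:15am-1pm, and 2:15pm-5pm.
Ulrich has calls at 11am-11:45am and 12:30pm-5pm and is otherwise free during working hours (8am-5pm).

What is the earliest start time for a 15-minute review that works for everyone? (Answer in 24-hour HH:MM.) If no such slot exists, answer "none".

none

Alice free within 08:00–17:00: 08:30–10:00, 12:15–12:45, 13:45–14:30.
Ulrich free within 08:00–17:00: 08:00–11:00, 11:45–12:30.
Oren ∩ Noor: 10:00–11:00, 11:15–11:30, 11:45–12:15, 12:30–13:00, 14:15–17:00.
Oren ∩ Noor ∩ Emeka: 10:00–11:00, 11:15–11:30, 11:45–12:15, 14:15–17:00.
Oren ∩ Noor ∩ Emeka ∩ Alice: 14:15–14:30.
Oren ∩ Noor ∩ Emeka ∩ Alice ∩ Kira: 14:15–14:30.
Oren ∩ Noor ∩ Emeka ∩ Alice ∩ Kira ∩ Ulrich: (none).
Windows ≥ 15 min: (none).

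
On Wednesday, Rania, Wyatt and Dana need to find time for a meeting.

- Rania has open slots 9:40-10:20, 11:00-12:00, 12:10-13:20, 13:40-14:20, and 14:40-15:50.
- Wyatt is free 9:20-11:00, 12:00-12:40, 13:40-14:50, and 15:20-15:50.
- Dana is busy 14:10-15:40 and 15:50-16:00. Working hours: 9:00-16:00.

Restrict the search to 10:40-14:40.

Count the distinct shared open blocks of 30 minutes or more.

2

Dana free within 09:00–16:00: 09:00–14:10, 15:40–15:50.
Rania ∩ Wyatt: 09:40–10:20, 12:10–12:40, 13:40–14:20, 14:40–14:50, 15:20–15:50.
Rania ∩ Wyatt ∩ Dana: 09:40–10:20, 12:10–12:40, 13:40–14:10, 15:40–15:50.
Restricted to 10:40–14:40: 12:10–12:40, 13:40–14:10.
Windows ≥ 30 min: 12:10–12:40, 13:40–14:10.
That's 2 windows.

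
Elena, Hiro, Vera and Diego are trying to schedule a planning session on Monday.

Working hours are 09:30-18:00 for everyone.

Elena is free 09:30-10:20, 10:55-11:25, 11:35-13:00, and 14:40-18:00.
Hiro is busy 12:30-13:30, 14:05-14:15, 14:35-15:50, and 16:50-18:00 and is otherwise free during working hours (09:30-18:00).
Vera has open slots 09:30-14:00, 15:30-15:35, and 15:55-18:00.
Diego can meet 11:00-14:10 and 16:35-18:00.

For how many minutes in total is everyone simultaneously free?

Hiro free within 09:30–18:00: 09:30–12:30, 13:30–14:05, 14:15–14:35, 15:50–16:50.
Elena ∩ Hiro: 09:30–10:20, 10:55–11:25, 11:35–12:30, 15:50–16:50.
Elena ∩ Hiro ∩ Vera: 09:30–10:20, 10:55–11:25, 11:35–12:30, 15:55–16:50.
Elena ∩ Hiro ∩ Vera ∩ Diego: 11:00–11:25, 11:35–12:30, 16:35–16:50.
Total common minutes: 25 + 55 + 15 = 95.

95 minutes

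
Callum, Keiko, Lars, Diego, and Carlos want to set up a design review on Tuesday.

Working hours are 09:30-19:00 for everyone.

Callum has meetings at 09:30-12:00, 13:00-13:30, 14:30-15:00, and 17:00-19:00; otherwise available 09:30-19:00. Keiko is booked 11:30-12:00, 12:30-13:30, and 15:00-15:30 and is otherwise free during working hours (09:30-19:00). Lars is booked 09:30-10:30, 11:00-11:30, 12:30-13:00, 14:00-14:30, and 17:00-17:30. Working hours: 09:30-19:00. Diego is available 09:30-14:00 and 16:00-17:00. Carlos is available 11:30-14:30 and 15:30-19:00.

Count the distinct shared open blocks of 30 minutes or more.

Callum free within 09:30–19:00: 12:00–13:00, 13:30–14:30, 15:00–17:00.
Keiko free within 09:30–19:00: 09:30–11:30, 12:00–12:30, 13:30–15:00, 15:30–19:00.
Lars free within 09:30–19:00: 10:30–11:00, 11:30–12:30, 13:00–14:00, 14:30–17:00, 17:30–19:00.
Callum ∩ Keiko: 12:00–12:30, 13:30–14:30, 15:30–17:00.
Callum ∩ Keiko ∩ Lars: 12:00–12:30, 13:30–14:00, 15:30–17:00.
Callum ∩ Keiko ∩ Lars ∩ Diego: 12:00–12:30, 13:30–14:00, 16:00–17:00.
Callum ∩ Keiko ∩ Lars ∩ Diego ∩ Carlos: 12:00–12:30, 13:30–14:00, 16:00–17:00.
Windows ≥ 30 min: 12:00–12:30, 13:30–14:00, 16:00–17:00.
That's 3 windows.

3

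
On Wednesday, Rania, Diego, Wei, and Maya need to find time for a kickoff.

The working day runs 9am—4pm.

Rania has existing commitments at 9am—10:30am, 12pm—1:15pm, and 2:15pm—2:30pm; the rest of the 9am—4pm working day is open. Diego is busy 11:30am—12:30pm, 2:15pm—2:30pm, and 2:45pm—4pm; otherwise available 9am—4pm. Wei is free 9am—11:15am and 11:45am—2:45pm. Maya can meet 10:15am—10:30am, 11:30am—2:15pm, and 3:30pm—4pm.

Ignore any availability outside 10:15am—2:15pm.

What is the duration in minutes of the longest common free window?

60 minutes

Rania free within 09:00–16:00: 10:30–12:00, 13:15–14:15, 14:30–16:00.
Diego free within 09:00–16:00: 09:00–11:30, 12:30–14:15, 14:30–14:45.
Rania ∩ Diego: 10:30–11:30, 13:15–14:15, 14:30–14:45.
Rania ∩ Diego ∩ Wei: 10:30–11:15, 13:15–14:15, 14:30–14:45.
Rania ∩ Diego ∩ Wei ∩ Maya: 13:15–14:15.
Restricted to 10:15–14:15: 13:15–14:15.
Single common window of 60 minutes.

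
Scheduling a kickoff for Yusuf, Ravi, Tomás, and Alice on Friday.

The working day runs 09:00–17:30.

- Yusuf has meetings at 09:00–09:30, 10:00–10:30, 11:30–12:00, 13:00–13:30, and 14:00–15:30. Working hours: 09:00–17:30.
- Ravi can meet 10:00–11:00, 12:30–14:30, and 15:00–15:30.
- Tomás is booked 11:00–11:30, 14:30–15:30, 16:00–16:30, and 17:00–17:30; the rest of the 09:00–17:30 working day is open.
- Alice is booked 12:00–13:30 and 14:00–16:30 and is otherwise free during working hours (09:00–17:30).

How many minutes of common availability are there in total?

Yusuf free within 09:00–17:30: 09:30–10:00, 10:30–11:30, 12:00–13:00, 13:30–14:00, 15:30–17:30.
Tomás free within 09:00–17:30: 09:00–11:00, 11:30–14:30, 15:30–16:00, 16:30–17:00.
Alice free within 09:00–17:30: 09:00–12:00, 13:30–14:00, 16:30–17:30.
Yusuf ∩ Ravi: 10:30–11:00, 12:30–13:00, 13:30–14:00.
Yusuf ∩ Ravi ∩ Tomás: 10:30–11:00, 12:30–13:00, 13:30–14:00.
Yusuf ∩ Ravi ∩ Tomás ∩ Alice: 10:30–11:00, 13:30–14:00.
Total common minutes: 30 + 30 = 60.

60 minutes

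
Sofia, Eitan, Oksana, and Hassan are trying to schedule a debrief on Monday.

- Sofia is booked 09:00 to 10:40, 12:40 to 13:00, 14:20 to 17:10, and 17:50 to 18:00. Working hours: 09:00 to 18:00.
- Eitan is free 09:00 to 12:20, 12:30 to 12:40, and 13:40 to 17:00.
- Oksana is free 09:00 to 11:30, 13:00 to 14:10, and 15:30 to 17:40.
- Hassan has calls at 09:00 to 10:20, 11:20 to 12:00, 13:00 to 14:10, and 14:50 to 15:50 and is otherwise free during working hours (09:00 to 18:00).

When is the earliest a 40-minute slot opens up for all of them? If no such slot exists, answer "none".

10:40

Sofia free within 09:00–18:00: 10:40–12:40, 13:00–14:20, 17:10–17:50.
Hassan free within 09:00–18:00: 10:20–11:20, 12:00–13:00, 14:10–14:50, 15:50–18:00.
Sofia ∩ Eitan: 10:40–12:20, 12:30–12:40, 13:40–14:20.
Sofia ∩ Eitan ∩ Oksana: 10:40–11:30, 13:40–14:10.
Sofia ∩ Eitan ∩ Oksana ∩ Hassan: 10:40–11:20.
Windows ≥ 40 min: 10:40–11:20.
Earliest such window starts at 10:40.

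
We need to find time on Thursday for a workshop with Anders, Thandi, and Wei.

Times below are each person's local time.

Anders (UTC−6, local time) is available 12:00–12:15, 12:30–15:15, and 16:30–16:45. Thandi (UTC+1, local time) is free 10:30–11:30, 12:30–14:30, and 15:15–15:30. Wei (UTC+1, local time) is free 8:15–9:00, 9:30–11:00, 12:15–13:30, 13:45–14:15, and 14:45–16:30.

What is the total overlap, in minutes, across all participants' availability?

Anders → UTC: 18:00–18:15, 18:30–21:15, 22:30–22:45.
Thandi → UTC: 09:30–10:30, 11:30–13:30, 14:15–14:30.
Wei → UTC: 07:15–08:00, 08:30–10:00, 11:15–12:30, 12:45–13:15, 13:45–15:30.
Anders ∩ Thandi: (none).
Anders ∩ Thandi ∩ Wei: (none).
Total common minutes: 0.

0 minutes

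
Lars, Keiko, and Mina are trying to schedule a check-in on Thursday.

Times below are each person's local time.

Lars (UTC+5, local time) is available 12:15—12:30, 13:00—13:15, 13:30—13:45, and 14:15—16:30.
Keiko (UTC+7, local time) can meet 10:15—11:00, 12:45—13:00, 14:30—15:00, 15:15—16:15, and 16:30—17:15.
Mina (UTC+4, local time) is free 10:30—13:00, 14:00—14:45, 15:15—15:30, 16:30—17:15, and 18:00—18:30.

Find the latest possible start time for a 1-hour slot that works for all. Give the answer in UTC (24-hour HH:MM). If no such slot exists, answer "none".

Lars → UTC: 07:15–07:30, 08:00–08:15, 08:30–08:45, 09:15–11:30.
Keiko → UTC: 03:15–04:00, 05:45–06:00, 07:30–08:00, 08:15–09:15, 09:30–10:15.
Mina → UTC: 06:30–09:00, 10:00–10:45, 11:15–11:30, 12:30–13:15, 14:00–14:30.
Lars ∩ Keiko: 08:30–08:45, 09:30–10:15.
Lars ∩ Keiko ∩ Mina: 08:30–08:45, 10:00–10:15.
Windows ≥ 60 min: (none).

none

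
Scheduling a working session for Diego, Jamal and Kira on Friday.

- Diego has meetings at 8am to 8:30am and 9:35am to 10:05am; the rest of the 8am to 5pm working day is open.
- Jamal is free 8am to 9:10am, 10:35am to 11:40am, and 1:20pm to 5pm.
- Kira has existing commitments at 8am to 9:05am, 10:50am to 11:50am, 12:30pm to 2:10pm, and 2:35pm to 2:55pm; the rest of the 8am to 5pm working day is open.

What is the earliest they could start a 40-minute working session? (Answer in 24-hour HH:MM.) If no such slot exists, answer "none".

14:55

Diego free within 08:00–17:00: 08:30–09:35, 10:05–17:00.
Kira free within 08:00–17:00: 09:05–10:50, 11:50–12:30, 14:10–14:35, 14:55–17:00.
Diego ∩ Jamal: 08:30–09:10, 10:35–11:40, 13:20–17:00.
Diego ∩ Jamal ∩ Kira: 09:05–09:10, 10:35–10:50, 14:10–14:35, 14:55–17:00.
Windows ≥ 40 min: 14:55–17:00.
Earliest such window starts at 14:55.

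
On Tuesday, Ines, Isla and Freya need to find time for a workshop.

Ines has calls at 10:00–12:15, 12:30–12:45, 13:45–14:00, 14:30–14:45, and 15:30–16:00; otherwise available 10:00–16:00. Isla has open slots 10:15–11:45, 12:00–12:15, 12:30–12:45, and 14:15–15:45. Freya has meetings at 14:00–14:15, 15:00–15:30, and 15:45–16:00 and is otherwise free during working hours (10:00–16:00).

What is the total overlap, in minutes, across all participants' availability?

Ines free within 10:00–16:00: 12:15–12:30, 12:45–13:45, 14:00–14:30, 14:45–15:30.
Freya free within 10:00–16:00: 10:00–14:00, 14:15–15:00, 15:30–15:45.
Ines ∩ Isla: 14:15–14:30, 14:45–15:30.
Ines ∩ Isla ∩ Freya: 14:15–14:30, 14:45–15:00.
Total common minutes: 15 + 15 = 30.

30 minutes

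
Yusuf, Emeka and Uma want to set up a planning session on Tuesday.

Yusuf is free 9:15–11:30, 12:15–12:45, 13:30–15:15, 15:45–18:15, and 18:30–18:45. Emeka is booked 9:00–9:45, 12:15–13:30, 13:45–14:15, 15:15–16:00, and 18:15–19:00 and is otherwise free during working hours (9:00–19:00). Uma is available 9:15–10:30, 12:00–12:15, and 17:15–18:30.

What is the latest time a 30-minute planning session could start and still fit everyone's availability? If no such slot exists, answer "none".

Emeka free within 09:00–19:00: 09:45–12:15, 13:30–13:45, 14:15–15:15, 16:00–18:15.
Yusuf ∩ Emeka: 09:45–11:30, 13:30–13:45, 14:15–15:15, 16:00–18:15.
Yusuf ∩ Emeka ∩ Uma: 09:45–10:30, 17:15–18:15.
Windows ≥ 30 min: 09:45–10:30, 17:15–18:15.
Latest start in the last window 17:15–18:15 is 18:15 − 30 min = 17:45.

17:45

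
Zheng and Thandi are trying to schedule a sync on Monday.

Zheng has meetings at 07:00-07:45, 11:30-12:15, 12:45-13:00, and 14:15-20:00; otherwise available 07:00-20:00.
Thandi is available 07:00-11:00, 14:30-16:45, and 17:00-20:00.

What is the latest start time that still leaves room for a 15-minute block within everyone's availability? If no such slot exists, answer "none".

Zheng free within 07:00–20:00: 07:45–11:30, 12:15–12:45, 13:00–14:15.
Zheng ∩ Thandi: 07:45–11:00.
Windows ≥ 15 min: 07:45–11:00.
Latest start in the last window 07:45–11:00 is 11:00 − 15 min = 10:45.

10:45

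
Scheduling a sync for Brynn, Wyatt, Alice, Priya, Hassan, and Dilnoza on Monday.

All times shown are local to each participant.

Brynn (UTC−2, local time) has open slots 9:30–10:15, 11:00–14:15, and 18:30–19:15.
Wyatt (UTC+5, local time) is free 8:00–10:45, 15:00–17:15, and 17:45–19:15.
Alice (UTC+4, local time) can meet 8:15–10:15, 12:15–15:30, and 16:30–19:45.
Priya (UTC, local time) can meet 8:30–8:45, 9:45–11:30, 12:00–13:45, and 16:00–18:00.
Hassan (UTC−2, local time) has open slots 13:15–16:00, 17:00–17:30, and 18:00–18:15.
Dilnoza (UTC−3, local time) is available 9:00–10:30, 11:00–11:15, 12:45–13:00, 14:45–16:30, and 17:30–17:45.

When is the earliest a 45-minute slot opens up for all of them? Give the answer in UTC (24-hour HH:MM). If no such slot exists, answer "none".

Brynn → UTC: 11:30–12:15, 13:00–16:15, 20:30–21:15.
Wyatt → UTC: 03:00–05:45, 10:00–12:15, 12:45–14:15.
Alice → UTC: 04:15–06:15, 08:15–11:30, 12:30–15:45.
Priya → UTC: 08:30–08:45, 09:45–11:30, 12:00–13:45, 16:00–18:00.
Hassan → UTC: 15:15–18:00, 19:00–19:30, 20:00–20:15.
Dilnoza → UTC: 12:00–13:30, 14:00–14:15, 15:45–16:00, 17:45–19:30, 20:30–20:45.
Brynn ∩ Wyatt: 11:30–12:15, 13:00–14:15.
Brynn ∩ Wyatt ∩ Alice: 13:00–14:15.
Brynn ∩ Wyatt ∩ Alice ∩ Priya: 13:00–13:45.
Brynn ∩ Wyatt ∩ Alice ∩ Priya ∩ Hassan: (none).
Brynn ∩ Wyatt ∩ Alice ∩ Priya ∩ Hassan ∩ Dilnoza: (none).
Windows ≥ 45 min: (none).

none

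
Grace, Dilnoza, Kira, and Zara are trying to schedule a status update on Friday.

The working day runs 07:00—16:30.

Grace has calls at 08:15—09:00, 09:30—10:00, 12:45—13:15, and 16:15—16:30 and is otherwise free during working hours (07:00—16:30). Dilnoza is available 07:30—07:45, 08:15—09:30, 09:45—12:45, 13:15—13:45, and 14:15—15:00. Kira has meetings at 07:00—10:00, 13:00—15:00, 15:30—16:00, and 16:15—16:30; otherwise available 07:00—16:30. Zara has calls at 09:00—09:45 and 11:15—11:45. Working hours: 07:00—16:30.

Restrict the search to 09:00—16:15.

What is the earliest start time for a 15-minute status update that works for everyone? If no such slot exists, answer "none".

10:00

Grace free within 07:00–16:30: 07:00–08:15, 09:00–09:30, 10:00–12:45, 13:15–16:15.
Kira free within 07:00–16:30: 10:00–13:00, 15:00–15:30, 16:00–16:15.
Zara free within 07:00–16:30: 07:00–09:00, 09:45–11:15, 11:45–16:30.
Grace ∩ Dilnoza: 07:30–07:45, 09:00–09:30, 10:00–12:45, 13:15–13:45, 14:15–15:00.
Grace ∩ Dilnoza ∩ Kira: 10:00–12:45.
Grace ∩ Dilnoza ∩ Kira ∩ Zara: 10:00–11:15, 11:45–12:45.
Restricted to 09:00–16:15: 10:00–11:15, 11:45–12:45.
Windows ≥ 15 min: 10:00–11:15, 11:45–12:45.
Earliest such window starts at 10:00.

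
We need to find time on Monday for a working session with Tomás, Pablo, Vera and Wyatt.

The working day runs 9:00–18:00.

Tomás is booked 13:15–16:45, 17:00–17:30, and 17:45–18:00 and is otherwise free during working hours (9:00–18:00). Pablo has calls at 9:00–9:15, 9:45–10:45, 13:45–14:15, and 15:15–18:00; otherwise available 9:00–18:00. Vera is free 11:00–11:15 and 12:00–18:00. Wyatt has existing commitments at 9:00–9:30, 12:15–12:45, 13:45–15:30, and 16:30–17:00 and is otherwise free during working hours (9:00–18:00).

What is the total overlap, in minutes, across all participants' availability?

Tomás free within 09:00–18:00: 09:00–13:15, 16:45–17:00, 17:30–17:45.
Pablo free within 09:00–18:00: 09:15–09:45, 10:45–13:45, 14:15–15:15.
Wyatt free within 09:00–18:00: 09:30–12:15, 12:45–13:45, 15:30–16:30, 17:00–18:00.
Tomás ∩ Pablo: 09:15–09:45, 10:45–13:15.
Tomás ∩ Pablo ∩ Vera: 11:00–11:15, 12:00–13:15.
Tomás ∩ Pablo ∩ Vera ∩ Wyatt: 11:00–11:15, 12:00–12:15, 12:45–13:15.
Total common minutes: 15 + 15 + 30 = 60.

60 minutes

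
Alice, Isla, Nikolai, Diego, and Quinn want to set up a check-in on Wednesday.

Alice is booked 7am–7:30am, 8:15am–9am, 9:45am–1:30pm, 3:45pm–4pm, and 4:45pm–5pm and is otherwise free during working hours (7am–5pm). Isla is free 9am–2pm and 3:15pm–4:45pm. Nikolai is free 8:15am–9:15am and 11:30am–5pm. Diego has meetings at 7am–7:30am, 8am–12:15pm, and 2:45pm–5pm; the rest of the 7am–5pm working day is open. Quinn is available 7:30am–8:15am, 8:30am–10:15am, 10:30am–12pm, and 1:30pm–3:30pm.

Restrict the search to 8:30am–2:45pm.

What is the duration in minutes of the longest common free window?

Alice free within 07:00–17:00: 07:30–08:15, 09:00–09:45, 13:30–15:45, 16:00–16:45.
Diego free within 07:00–17:00: 07:30–08:00, 12:15–14:45.
Alice ∩ Isla: 09:00–09:45, 13:30–14:00, 15:15–15:45, 16:00–16:45.
Alice ∩ Isla ∩ Nikolai: 09:00–09:15, 13:30–14:00, 15:15–15:45, 16:00–16:45.
Alice ∩ Isla ∩ Nikolai ∩ Diego: 13:30–14:00.
Alice ∩ Isla ∩ Nikolai ∩ Diego ∩ Quinn: 13:30–14:00.
Restricted to 08:30–14:45: 13:30–14:00.
Single common window of 30 minutes.

30 minutes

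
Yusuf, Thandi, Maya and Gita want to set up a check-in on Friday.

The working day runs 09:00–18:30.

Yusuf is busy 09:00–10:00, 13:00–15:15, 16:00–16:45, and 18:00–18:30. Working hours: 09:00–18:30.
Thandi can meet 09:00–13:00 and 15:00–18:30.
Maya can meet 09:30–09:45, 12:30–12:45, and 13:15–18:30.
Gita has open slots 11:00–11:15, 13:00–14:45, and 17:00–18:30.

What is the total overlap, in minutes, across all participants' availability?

Yusuf free within 09:00–18:30: 10:00–13:00, 15:15–16:00, 16:45–18:00.
Yusuf ∩ Thandi: 10:00–13:00, 15:15–16:00, 16:45–18:00.
Yusuf ∩ Thandi ∩ Maya: 12:30–12:45, 15:15–16:00, 16:45–18:00.
Yusuf ∩ Thandi ∩ Maya ∩ Gita: 17:00–18:00.
Total common minutes: 60.

60 minutes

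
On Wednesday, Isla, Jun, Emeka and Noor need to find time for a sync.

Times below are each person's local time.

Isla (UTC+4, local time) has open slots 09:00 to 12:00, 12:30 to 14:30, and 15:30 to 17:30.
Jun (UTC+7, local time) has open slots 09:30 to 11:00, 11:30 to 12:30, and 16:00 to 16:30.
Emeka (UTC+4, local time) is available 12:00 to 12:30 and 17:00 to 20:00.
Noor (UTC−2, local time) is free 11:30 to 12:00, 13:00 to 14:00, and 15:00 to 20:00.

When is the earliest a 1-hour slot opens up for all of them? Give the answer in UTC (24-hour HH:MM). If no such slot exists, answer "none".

Isla → UTC: 05:00–08:00, 08:30–10:30, 11:30–13:30.
Jun → UTC: 02:30–04:00, 04:30–05:30, 09:00–09:30.
Emeka → UTC: 08:00–08:30, 13:00–16:00.
Noor → UTC: 13:30–14:00, 15:00–16:00, 17:00–22:00.
Isla ∩ Jun: 05:00–05:30, 09:00–09:30.
Isla ∩ Jun ∩ Emeka: (none).
Isla ∩ Jun ∩ Emeka ∩ Noor: (none).
Windows ≥ 60 min: (none).

none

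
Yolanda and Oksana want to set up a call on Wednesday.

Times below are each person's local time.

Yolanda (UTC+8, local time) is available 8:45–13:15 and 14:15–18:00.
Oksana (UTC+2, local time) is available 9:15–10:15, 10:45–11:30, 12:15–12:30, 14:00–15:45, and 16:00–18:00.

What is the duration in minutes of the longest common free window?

60 minutes

Yolanda → UTC: 00:45–05:15, 06:15–10:00.
Oksana → UTC: 07:15–08:15, 08:45–09:30, 10:15–10:30, 12:00–13:45, 14:00–16:00.
Yolanda ∩ Oksana: 07:15–08:15, 08:45–09:30.
Common window lengths: 60, 45 min; longest is 60.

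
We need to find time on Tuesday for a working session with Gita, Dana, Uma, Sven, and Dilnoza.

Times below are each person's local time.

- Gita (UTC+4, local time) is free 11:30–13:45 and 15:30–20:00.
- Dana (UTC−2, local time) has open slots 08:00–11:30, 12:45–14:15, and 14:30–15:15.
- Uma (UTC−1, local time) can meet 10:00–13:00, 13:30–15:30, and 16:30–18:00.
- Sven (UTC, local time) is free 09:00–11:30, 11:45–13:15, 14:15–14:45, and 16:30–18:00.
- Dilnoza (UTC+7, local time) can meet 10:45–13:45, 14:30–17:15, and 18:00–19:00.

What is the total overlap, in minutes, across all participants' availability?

15 minutes

Gita → UTC: 07:30–09:45, 11:30–16:00.
Dana → UTC: 10:00–13:30, 14:45–16:15, 16:30–17:15.
Uma → UTC: 11:00–14:00, 14:30–16:30, 17:30–19:00.
Sven → UTC: 09:00–11:30, 11:45–13:15, 14:15–14:45, 16:30–18:00.
Dilnoza → UTC: 03:45–06:45, 07:30–10:15, 11:00–12:00.
Gita ∩ Dana: 11:30–13:30, 14:45–16:00.
Gita ∩ Dana ∩ Uma: 11:30–13:30, 14:45–16:00.
Gita ∩ Dana ∩ Uma ∩ Sven: 11:45–13:15.
Gita ∩ Dana ∩ Uma ∩ Sven ∩ Dilnoza: 11:45–12:00.
Total common minutes: 15.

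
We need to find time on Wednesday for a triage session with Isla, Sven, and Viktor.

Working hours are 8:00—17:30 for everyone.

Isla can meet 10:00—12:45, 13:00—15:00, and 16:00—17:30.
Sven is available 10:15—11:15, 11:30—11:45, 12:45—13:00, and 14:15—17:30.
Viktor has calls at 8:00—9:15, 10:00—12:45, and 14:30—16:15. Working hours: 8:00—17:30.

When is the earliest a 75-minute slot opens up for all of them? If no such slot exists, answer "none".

Viktor free within 08:00–17:30: 09:15–10:00, 12:45–14:30, 16:15–17:30.
Isla ∩ Sven: 10:15–11:15, 11:30–11:45, 14:15–15:00, 16:00–17:30.
Isla ∩ Sven ∩ Viktor: 14:15–14:30, 16:15–17:30.
Windows ≥ 75 min: 16:15–17:30.
Earliest such window starts at 16:15.

16:15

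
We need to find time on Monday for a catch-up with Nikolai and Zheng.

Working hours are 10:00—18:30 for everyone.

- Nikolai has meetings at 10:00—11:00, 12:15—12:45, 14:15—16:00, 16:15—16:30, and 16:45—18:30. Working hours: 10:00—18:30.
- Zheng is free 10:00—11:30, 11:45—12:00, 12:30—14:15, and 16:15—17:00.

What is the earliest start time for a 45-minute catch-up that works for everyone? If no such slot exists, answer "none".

12:45

Nikolai free within 10:00–18:30: 11:00–12:15, 12:45–14:15, 16:00–16:15, 16:30–16:45.
Nikolai ∩ Zheng: 11:00–11:30, 11:45–12:00, 12:45–14:15, 16:30–16:45.
Windows ≥ 45 min: 12:45–14:15.
Earliest such window starts at 12:45.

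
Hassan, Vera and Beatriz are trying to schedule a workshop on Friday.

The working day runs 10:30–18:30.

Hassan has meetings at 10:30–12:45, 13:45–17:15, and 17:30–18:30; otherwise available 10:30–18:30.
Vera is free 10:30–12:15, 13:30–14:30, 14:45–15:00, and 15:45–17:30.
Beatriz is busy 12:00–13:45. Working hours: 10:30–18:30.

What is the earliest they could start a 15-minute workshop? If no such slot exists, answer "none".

Hassan free within 10:30–18:30: 12:45–13:45, 17:15–17:30.
Beatriz free within 10:30–18:30: 10:30–12:00, 13:45–18:30.
Hassan ∩ Vera: 13:30–13:45, 17:15–17:30.
Hassan ∩ Vera ∩ Beatriz: 17:15–17:30.
Windows ≥ 15 min: 17:15–17:30.
Earliest such window starts at 17:15.

17:15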